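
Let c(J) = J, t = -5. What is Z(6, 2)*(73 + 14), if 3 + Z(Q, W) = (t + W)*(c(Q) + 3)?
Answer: -2610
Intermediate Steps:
Z(Q, W) = -3 + (-5 + W)*(3 + Q) (Z(Q, W) = -3 + (-5 + W)*(Q + 3) = -3 + (-5 + W)*(3 + Q))
Z(6, 2)*(73 + 14) = (-18 - 5*6 + 3*2 + 6*2)*(73 + 14) = (-18 - 30 + 6 + 12)*87 = -30*87 = -2610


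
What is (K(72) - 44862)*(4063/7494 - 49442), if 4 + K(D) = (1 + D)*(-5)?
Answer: 5586243874945/2498 ≈ 2.2363e+9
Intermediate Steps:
K(D) = -9 - 5*D (K(D) = -4 + (1 + D)*(-5) = -4 + (-5 - 5*D) = -9 - 5*D)
(K(72) - 44862)*(4063/7494 - 49442) = ((-9 - 5*72) - 44862)*(4063/7494 - 49442) = ((-9 - 360) - 44862)*(4063*(1/7494) - 49442) = (-369 - 44862)*(4063/7494 - 49442) = -45231*(-370514285/7494) = 5586243874945/2498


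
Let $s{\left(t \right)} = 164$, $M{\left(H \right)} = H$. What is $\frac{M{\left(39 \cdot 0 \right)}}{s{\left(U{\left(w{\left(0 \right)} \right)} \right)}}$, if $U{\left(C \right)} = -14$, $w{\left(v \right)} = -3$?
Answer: $0$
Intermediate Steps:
$\frac{M{\left(39 \cdot 0 \right)}}{s{\left(U{\left(w{\left(0 \right)} \right)} \right)}} = \frac{39 \cdot 0}{164} = 0 \cdot \frac{1}{164} = 0$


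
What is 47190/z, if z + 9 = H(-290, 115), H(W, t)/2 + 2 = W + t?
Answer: -130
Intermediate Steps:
H(W, t) = -4 + 2*W + 2*t (H(W, t) = -4 + 2*(W + t) = -4 + (2*W + 2*t) = -4 + 2*W + 2*t)
z = -363 (z = -9 + (-4 + 2*(-290) + 2*115) = -9 + (-4 - 580 + 230) = -9 - 354 = -363)
47190/z = 47190/(-363) = 47190*(-1/363) = -130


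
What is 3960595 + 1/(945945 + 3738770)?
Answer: 18554258805426/4684715 ≈ 3.9606e+6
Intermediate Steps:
3960595 + 1/(945945 + 3738770) = 3960595 + 1/4684715 = 18554258805426/4684715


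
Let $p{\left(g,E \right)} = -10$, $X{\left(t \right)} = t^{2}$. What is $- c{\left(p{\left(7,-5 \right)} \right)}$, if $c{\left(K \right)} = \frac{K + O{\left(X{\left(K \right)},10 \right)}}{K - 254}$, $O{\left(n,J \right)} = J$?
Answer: $0$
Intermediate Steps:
$c{\left(K \right)} = \frac{10 + K}{-254 + K}$ ($c{\left(K \right)} = \frac{K + 10}{K - 254} = \frac{10 + K}{-254 + K}$)
$- c{\left(p{\left(7,-5 \right)} \right)} = - \frac{10 - 10}{-254 - 10} = - \frac{0}{-264} = - \frac{\left(-1\right) 0}{264} = \left(-1\right) 0 = 0$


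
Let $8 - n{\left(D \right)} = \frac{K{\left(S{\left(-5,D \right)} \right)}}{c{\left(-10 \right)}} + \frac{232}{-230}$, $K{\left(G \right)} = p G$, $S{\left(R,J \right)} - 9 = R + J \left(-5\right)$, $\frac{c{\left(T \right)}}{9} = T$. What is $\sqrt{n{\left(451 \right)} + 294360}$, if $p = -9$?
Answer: $\frac{\sqrt{623361134}}{46} \approx 542.77$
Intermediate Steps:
$c{\left(T \right)} = 9 T$
$S{\left(R,J \right)} = 9 + R - 5 J$ ($S{\left(R,J \right)} = 9 + \left(R + J \left(-5\right)\right) = 9 - \left(- R + 5 J\right) = 9 + R - 5 J$)
$K{\left(G \right)} = - 9 G$
$n{\left(D \right)} = \frac{198}{23} + \frac{D}{2}$ ($n{\left(D \right)} = 8 - \left(\frac{\left(-9\right) \left(9 - 5 - 5 D\right)}{9 \left(-10\right)} + \frac{232}{-230}\right) = 8 - \left(\frac{\left(-9\right) \left(4 - 5 D\right)}{-90} + 232 \left(- \frac{1}{230}\right)\right) = 8 - \left(\left(-36 + 45 D\right) \left(- \frac{1}{90}\right) - \frac{116}{115}\right) = 8 - \left(\left(\frac{2}{5} - \frac{D}{2}\right) - \frac{116}{115}\right) = 8 - \left(- \frac{14}{23} - \frac{D}{2}\right) = 8 + \left(\frac{14}{23} + \frac{D}{2}\right) = \frac{198}{23} + \frac{D}{2}$)
$\sqrt{n{\left(451 \right)} + 294360} = \sqrt{\left(\frac{198}{23} + \frac{1}{2} \cdot 451\right) + 294360} = \sqrt{\left(\frac{198}{23} + \frac{451}{2}\right) + 294360} = \sqrt{\frac{10769}{46} + 294360} = \sqrt{\frac{13551329}{46}} = \frac{\sqrt{623361134}}{46}$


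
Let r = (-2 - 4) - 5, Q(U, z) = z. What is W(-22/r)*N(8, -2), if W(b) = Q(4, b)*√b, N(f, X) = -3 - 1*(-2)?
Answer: -2*√2 ≈ -2.8284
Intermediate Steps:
N(f, X) = -1 (N(f, X) = -3 + 2 = -1)
r = -11 (r = -6 - 5 = -11)
W(b) = b^(3/2) (W(b) = b*√b = b^(3/2))
W(-22/r)*N(8, -2) = (-22/(-11))^(3/2)*(-1) = (-22*(-1/11))^(3/2)*(-1) = 2^(3/2)*(-1) = (2*√2)*(-1) = -2*√2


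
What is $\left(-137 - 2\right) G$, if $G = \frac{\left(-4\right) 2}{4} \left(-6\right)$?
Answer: $-1668$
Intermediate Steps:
$G = 12$ ($G = \left(-8\right) \frac{1}{4} \left(-6\right) = \left(-2\right) \left(-6\right) = 12$)
$\left(-137 - 2\right) G = \left(-137 - 2\right) 12 = \left(-139\right) 12 = -1668$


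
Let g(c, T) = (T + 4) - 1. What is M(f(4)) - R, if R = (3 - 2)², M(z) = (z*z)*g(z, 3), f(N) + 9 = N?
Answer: 149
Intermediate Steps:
f(N) = -9 + N
g(c, T) = 3 + T (g(c, T) = (4 + T) - 1 = 3 + T)
M(z) = 6*z² (M(z) = (z*z)*(3 + 3) = z²*6 = 6*z²)
R = 1 (R = 1² = 1)
M(f(4)) - R = 6*(-9 + 4)² - 1*1 = 6*(-5)² - 1 = 6*25 - 1 = 150 - 1 = 149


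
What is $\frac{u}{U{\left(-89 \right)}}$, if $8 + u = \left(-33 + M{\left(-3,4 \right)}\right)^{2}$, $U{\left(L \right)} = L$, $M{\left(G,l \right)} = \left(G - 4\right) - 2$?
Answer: $- \frac{1756}{89} \approx -19.73$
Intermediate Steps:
$M{\left(G,l \right)} = -6 + G$ ($M{\left(G,l \right)} = \left(-4 + G\right) - 2 = -6 + G$)
$u = 1756$ ($u = -8 + \left(-33 - 9\right)^{2} = -8 + \left(-42\right)^{2} = -8 + 1764 = 1756$)
$\frac{u}{U{\left(-89 \right)}} = \frac{1756}{-89} = 1756 \left(- \frac{1}{89}\right) = - \frac{1756}{89}$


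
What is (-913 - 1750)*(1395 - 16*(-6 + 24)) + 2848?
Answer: -2945093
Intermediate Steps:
(-913 - 1750)*(1395 - 16*(-6 + 24)) + 2848 = -2663*(1395 - 16*18) + 2848 = -2663*(1395 - 288) + 2848 = -2663*1107 + 2848 = -2947941 + 2848 = -2945093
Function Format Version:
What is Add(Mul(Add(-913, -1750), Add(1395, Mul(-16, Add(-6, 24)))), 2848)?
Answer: -2945093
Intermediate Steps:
Add(Mul(Add(-913, -1750), Add(1395, Mul(-16, Add(-6, 24)))), 2848) = Add(Mul(-2663, Add(1395, Mul(-16, 18))), 2848) = Add(Mul(-2663, Add(1395, -288)), 2848) = Add(Mul(-2663, 1107), 2848) = Add(-2947941, 2848) = -2945093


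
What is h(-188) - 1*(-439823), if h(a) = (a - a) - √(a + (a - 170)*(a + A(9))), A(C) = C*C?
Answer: 439823 - √38118 ≈ 4.3963e+5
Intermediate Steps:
A(C) = C²
h(a) = -√(a + (-170 + a)*(81 + a)) (h(a) = (a - a) - √(a + (a - 170)*(a + 9²)) = 0 - √(a + (-170 + a)*(a + 81)) = 0 - √(a + (-170 + a)*(81 + a)) = -√(a + (-170 + a)*(81 + a)))
h(-188) - 1*(-439823) = -√(-13770 + (-188)² - 88*(-188)) - 1*(-439823) = -√(-13770 + 35344 + 16544) + 439823 = -√38118 + 439823 = 439823 - √38118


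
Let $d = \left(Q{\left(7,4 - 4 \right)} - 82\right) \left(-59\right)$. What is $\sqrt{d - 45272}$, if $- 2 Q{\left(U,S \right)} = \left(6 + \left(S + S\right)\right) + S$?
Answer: $9 i \sqrt{497} \approx 200.64 i$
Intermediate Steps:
$Q{\left(U,S \right)} = -3 - \frac{3 S}{2}$ ($Q{\left(U,S \right)} = - \frac{\left(6 + \left(S + S\right)\right) + S}{2} = - \frac{\left(6 + 2 S\right) + S}{2} = - \frac{6 + 3 S}{2} = -3 - \frac{3 S}{2}$)
$d = 5015$ ($d = \left(\left(-3 - \frac{3 \left(4 - 4\right)}{2}\right) - 82\right) \left(-59\right) = \left(\left(-3 - 0\right) - 82\right) \left(-59\right) = \left(\left(-3 + 0\right) - 82\right) \left(-59\right) = \left(-3 - 82\right) \left(-59\right) = \left(-85\right) \left(-59\right) = 5015$)
$\sqrt{d - 45272} = \sqrt{5015 - 45272} = \sqrt{-40257} = 9 i \sqrt{497}$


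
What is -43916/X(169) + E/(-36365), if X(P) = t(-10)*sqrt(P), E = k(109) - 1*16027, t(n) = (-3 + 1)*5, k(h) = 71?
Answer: 159907962/472745 ≈ 338.25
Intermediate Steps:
t(n) = -10 (t(n) = -2*5 = -10)
E = -15956 (E = 71 - 1*16027 = 71 - 16027 = -15956)
X(P) = -10*sqrt(P)
-43916/X(169) + E/(-36365) = -43916/((-10*sqrt(169))) - 15956/(-36365) = -43916/((-10*13)) - 15956*(-1/36365) = -43916/(-130) + 15956/36365 = -43916*(-1/130) + 15956/36365 = 21958/65 + 15956/36365 = 159907962/472745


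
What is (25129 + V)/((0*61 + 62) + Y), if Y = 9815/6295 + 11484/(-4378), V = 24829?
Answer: 12516527278/15266981 ≈ 819.84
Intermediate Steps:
Y = -266561/250541 (Y = 9815*(1/6295) + 11484*(-1/4378) = 1963/1259 - 522/199 = -266561/250541 ≈ -1.0639)
(25129 + V)/((0*61 + 62) + Y) = (25129 + 24829)/((0*61 + 62) - 266561/250541) = 49958/((0 + 62) - 266561/250541) = 49958/(62 - 266561/250541) = 49958/(15266981/250541) = 49958*(250541/15266981) = 12516527278/15266981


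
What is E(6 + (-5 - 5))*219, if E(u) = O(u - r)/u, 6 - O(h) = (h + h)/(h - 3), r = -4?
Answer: -657/2 ≈ -328.50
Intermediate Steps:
O(h) = 6 - 2*h/(-3 + h) (O(h) = 6 - (h + h)/(h - 3) = 6 - 2*h/(-3 + h))
E(u) = 2*(-1 + 2*u)/(u*(1 + u)) (E(u) = (2*(-9 + 2*(u - 1*(-4)))/(-3 + (u - 1*(-4))))/u = (2*(-9 + 2*(u + 4))/(-3 + (u + 4)))/u = (2*(-9 + 2*(4 + u))/(-3 + (4 + u)))/u = (2*(-9 + (8 + 2*u))/(1 + u))/u = (2*(-1 + 2*u)/(1 + u))/u = 2*(-1 + 2*u)/(u*(1 + u)))
E(6 + (-5 - 5))*219 = (2*(-1 + 2*(6 + (-5 - 5)))/((6 + (-5 - 5))*(1 + (6 + (-5 - 5)))))*219 = (2*(-1 + 2*(6 - 10))/((6 - 10)*(1 + (6 - 10))))*219 = (2*(-1 + 2*(-4))/(-4*(1 - 4)))*219 = (2*(-1/4)*(-1 - 8)/(-3))*219 = (2*(-1/4)*(-1/3)*(-9))*219 = -3/2*219 = -657/2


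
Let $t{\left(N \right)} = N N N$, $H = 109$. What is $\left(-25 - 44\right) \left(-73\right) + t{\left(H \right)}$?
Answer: $1300066$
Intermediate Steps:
$t{\left(N \right)} = N^{3}$ ($t{\left(N \right)} = N^{2} N = N^{3}$)
$\left(-25 - 44\right) \left(-73\right) + t{\left(H \right)} = \left(-25 - 44\right) \left(-73\right) + 109^{3} = \left(-69\right) \left(-73\right) + 1295029 = 5037 + 1295029 = 1300066$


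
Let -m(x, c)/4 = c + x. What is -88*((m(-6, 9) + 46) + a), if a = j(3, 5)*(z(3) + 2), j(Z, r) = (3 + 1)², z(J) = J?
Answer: -10032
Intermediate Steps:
m(x, c) = -4*c - 4*x (m(x, c) = -4*(c + x) = -4*c - 4*x)
j(Z, r) = 16 (j(Z, r) = 4² = 16)
a = 80 (a = 16*(3 + 2) = 16*5 = 80)
-88*((m(-6, 9) + 46) + a) = -88*(((-4*9 - 4*(-6)) + 46) + 80) = -88*(((-36 + 24) + 46) + 80) = -88*((-12 + 46) + 80) = -88*(34 + 80) = -88*114 = -10032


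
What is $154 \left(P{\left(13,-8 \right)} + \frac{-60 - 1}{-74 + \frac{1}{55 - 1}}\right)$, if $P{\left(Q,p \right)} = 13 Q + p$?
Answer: $\frac{99559306}{3995} \approx 24921.0$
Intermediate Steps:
$P{\left(Q,p \right)} = p + 13 Q$
$154 \left(P{\left(13,-8 \right)} + \frac{-60 - 1}{-74 + \frac{1}{55 - 1}}\right) = 154 \left(\left(-8 + 13 \cdot 13\right) + \frac{-60 - 1}{-74 + \frac{1}{55 - 1}}\right) = 154 \left(\left(-8 + 169\right) - \frac{61}{-74 + \frac{1}{54}}\right) = 154 \left(161 - \frac{61}{-74 + \frac{1}{54}}\right) = 154 \left(161 - \frac{61}{- \frac{3995}{54}}\right) = 154 \left(161 - - \frac{3294}{3995}\right) = 154 \left(161 + \frac{3294}{3995}\right) = 154 \cdot \frac{646489}{3995} = \frac{99559306}{3995}$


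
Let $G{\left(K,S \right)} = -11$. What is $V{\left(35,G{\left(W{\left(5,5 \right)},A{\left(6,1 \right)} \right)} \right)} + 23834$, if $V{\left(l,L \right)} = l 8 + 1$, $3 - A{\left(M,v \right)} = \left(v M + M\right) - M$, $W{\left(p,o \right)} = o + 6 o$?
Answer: $24115$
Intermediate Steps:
$W{\left(p,o \right)} = 7 o$
$A{\left(M,v \right)} = 3 - M v$ ($A{\left(M,v \right)} = 3 - \left(\left(v M + M\right) - M\right) = 3 - \left(\left(M v + M\right) - M\right) = 3 - \left(\left(M + M v\right) - M\right) = 3 - M v$)
$V{\left(l,L \right)} = 1 + 8 l$ ($V{\left(l,L \right)} = 8 l + 1 = 1 + 8 l$)
$V{\left(35,G{\left(W{\left(5,5 \right)},A{\left(6,1 \right)} \right)} \right)} + 23834 = \left(1 + 8 \cdot 35\right) + 23834 = \left(1 + 280\right) + 23834 = 281 + 23834 = 24115$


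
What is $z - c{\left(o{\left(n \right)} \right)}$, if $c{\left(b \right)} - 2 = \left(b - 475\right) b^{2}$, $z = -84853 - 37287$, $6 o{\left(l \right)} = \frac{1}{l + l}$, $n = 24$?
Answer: $- \frac{2917712325025}{23887872} \approx -1.2214 \cdot 10^{5}$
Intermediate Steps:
$o{\left(l \right)} = \frac{1}{12 l}$ ($o{\left(l \right)} = \frac{1}{6 \left(l + l\right)} = \frac{1}{6 \cdot 2 l} = \frac{\frac{1}{2} \frac{1}{l}}{6} = \frac{1}{12 l}$)
$z = -122140$
$c{\left(b \right)} = 2 + b^{2} \left(-475 + b\right)$ ($c{\left(b \right)} = 2 + \left(b - 475\right) b^{2} = 2 + \left(-475 + b\right) b^{2} = 2 + b^{2} \left(-475 + b\right)$)
$z - c{\left(o{\left(n \right)} \right)} = -122140 - \left(2 + \left(\frac{1}{12 \cdot 24}\right)^{3} - 475 \left(\frac{1}{12 \cdot 24}\right)^{2}\right) = -122140 - \left(2 + \left(\frac{1}{12} \cdot \frac{1}{24}\right)^{3} - 475 \left(\frac{1}{12} \cdot \frac{1}{24}\right)^{2}\right) = -122140 - \left(2 + \left(\frac{1}{288}\right)^{3} - \frac{475}{82944}\right) = -122140 - \left(2 + \frac{1}{23887872} - \frac{475}{82944}\right) = -122140 - \frac{47638945}{23887872} = - \frac{2917712325025}{23887872}$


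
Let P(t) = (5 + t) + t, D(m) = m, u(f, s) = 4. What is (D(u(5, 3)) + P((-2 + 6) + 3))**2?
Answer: 529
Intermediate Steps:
P(t) = 5 + 2*t
(D(u(5, 3)) + P((-2 + 6) + 3))**2 = (4 + (5 + 2*((-2 + 6) + 3)))**2 = (4 + (5 + 2*(4 + 3)))**2 = (4 + (5 + 2*7))**2 = (4 + (5 + 14))**2 = (4 + 19)**2 = 23**2 = 529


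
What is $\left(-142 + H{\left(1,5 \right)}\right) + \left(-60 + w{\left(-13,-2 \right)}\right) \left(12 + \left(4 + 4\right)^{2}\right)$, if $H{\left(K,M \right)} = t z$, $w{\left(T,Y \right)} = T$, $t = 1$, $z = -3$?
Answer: $-5693$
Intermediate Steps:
$H{\left(K,M \right)} = -3$ ($H{\left(K,M \right)} = 1 \left(-3\right) = -3$)
$\left(-142 + H{\left(1,5 \right)}\right) + \left(-60 + w{\left(-13,-2 \right)}\right) \left(12 + \left(4 + 4\right)^{2}\right) = \left(-142 - 3\right) + \left(-60 - 13\right) \left(12 + \left(4 + 4\right)^{2}\right) = -145 - 73 \left(12 + 8^{2}\right) = -145 - 73 \left(12 + 64\right) = -145 - 5548 = -5693$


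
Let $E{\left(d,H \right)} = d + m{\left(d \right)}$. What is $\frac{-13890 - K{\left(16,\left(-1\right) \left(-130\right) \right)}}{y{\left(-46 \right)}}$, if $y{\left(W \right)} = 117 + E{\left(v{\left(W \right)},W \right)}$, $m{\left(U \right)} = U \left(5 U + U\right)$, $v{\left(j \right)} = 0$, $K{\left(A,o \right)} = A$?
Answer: $- \frac{13906}{117} \approx -118.85$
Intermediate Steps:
$m{\left(U \right)} = 6 U^{2}$ ($m{\left(U \right)} = U 6 U = 6 U^{2}$)
$E{\left(d,H \right)} = d + 6 d^{2}$
$y{\left(W \right)} = 117$ ($y{\left(W \right)} = 117 + 0 \left(1 + 6 \cdot 0\right) = 117 + 0 \left(1 + 0\right) = 117 + 0 \cdot 1 = 117 + 0 = 117$)
$\frac{-13890 - K{\left(16,\left(-1\right) \left(-130\right) \right)}}{y{\left(-46 \right)}} = \frac{-13890 - 16}{117} = \left(-13890 - 16\right) \frac{1}{117} = \left(-13906\right) \frac{1}{117} = - \frac{13906}{117}$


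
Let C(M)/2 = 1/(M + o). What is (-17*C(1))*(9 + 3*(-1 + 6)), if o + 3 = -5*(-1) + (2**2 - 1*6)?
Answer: -816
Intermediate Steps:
o = 0 (o = -3 + (-5*(-1) + (2**2 - 1*6)) = -3 + (5 + (4 - 6)) = -3 + (5 - 2) = -3 + 3 = 0)
C(M) = 2/M (C(M) = 2/(M + 0) = 2/M)
(-17*C(1))*(9 + 3*(-1 + 6)) = (-34/1)*(9 + 3*(-1 + 6)) = (-34)*(9 + 3*5) = (-17*2)*(9 + 15) = -34*24 = -816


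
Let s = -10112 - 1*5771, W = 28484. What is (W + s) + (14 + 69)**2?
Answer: 19490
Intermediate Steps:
s = -15883 (s = -10112 - 5771 = -15883)
(W + s) + (14 + 69)**2 = (28484 - 15883) + (14 + 69)**2 = 12601 + 83**2 = 12601 + 6889 = 19490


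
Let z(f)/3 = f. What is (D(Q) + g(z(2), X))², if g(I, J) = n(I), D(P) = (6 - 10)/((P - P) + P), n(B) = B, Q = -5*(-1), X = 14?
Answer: 676/25 ≈ 27.040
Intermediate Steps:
Q = 5
z(f) = 3*f
D(P) = -4/P (D(P) = -4/(0 + P) = -4/P)
g(I, J) = I
(D(Q) + g(z(2), X))² = (-4/5 + 3*2)² = (-4*⅕ + 6)² = (-⅘ + 6)² = (26/5)² = 676/25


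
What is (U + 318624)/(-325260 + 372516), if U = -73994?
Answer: 122315/23628 ≈ 5.1767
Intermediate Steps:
(U + 318624)/(-325260 + 372516) = (-73994 + 318624)/(-325260 + 372516) = 244630/47256 = 244630*(1/47256) = 122315/23628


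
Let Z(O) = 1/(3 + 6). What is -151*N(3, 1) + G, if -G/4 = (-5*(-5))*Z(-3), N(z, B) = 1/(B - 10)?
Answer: 17/3 ≈ 5.6667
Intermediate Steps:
Z(O) = 1/9
N(z, B) = 1/(-10 + B)
G = -100/9 (G = -4*(-5*(-5))/9 = -100/9 ≈ -11.111)
-151*N(3, 1) + G = -151/(-10 + 1) - 100/9 = -151/(-9) - 100/9 = -151*(-1/9) - 100/9 = 151/9 - 100/9 = 17/3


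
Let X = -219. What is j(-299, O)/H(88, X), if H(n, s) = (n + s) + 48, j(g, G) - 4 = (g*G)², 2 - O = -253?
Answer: -5813300029/83 ≈ -7.0040e+7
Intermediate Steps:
O = 255 (O = 2 - 1*(-253) = 2 + 253 = 255)
j(g, G) = 4 + G²*g² (j(g, G) = 4 + (g*G)² = 4 + (G*g)² = 4 + G²*g²)
H(n, s) = 48 + n + s
j(-299, O)/H(88, X) = (4 + 255²*(-299)²)/(48 + 88 - 219) = (4 + 65025*89401)/(-83) = (4 + 5813300025)*(-1/83) = 5813300029*(-1/83) = -5813300029/83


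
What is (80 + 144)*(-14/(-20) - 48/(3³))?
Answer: -10864/45 ≈ -241.42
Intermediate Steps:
(80 + 144)*(-14/(-20) - 48/(3³)) = 224*(-14*(-1/20) - 48/27) = 224*(7/10 - 48*1/27) = 224*(7/10 - 16/9) = 224*(-97/90) = -10864/45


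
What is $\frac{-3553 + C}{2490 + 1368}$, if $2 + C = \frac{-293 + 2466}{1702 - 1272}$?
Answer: $- \frac{1526477}{1658940} \approx -0.92015$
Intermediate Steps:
$C = \frac{1313}{430}$ ($C = -2 + \frac{-293 + 2466}{1702 - 1272} = -2 + \frac{2173}{430} = \frac{1313}{430} \approx 3.0535$)
$\frac{-3553 + C}{2490 + 1368} = \frac{-3553 + \frac{1313}{430}}{2490 + 1368} = - \frac{1526477}{430 \cdot 3858} = \left(- \frac{1526477}{430}\right) \frac{1}{3858} = - \frac{1526477}{1658940}$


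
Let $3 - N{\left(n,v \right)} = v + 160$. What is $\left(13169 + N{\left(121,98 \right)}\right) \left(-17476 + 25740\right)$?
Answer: $106721296$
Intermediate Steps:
$N{\left(n,v \right)} = -157 - v$ ($N{\left(n,v \right)} = 3 - \left(v + 160\right) = 3 - \left(160 + v\right) = -157 - v$)
$\left(13169 + N{\left(121,98 \right)}\right) \left(-17476 + 25740\right) = \left(13169 - 255\right) \left(-17476 + 25740\right) = \left(13169 - 255\right) 8264 = 12914 \cdot 8264 = 106721296$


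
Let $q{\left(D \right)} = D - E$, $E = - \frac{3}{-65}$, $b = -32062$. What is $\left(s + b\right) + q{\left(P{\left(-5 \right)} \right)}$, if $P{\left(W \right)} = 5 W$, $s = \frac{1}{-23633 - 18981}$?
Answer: $- \frac{6836786929}{213070} \approx -32087.0$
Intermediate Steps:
$E = \frac{3}{65}$ ($E = \left(-3\right) \left(- \frac{1}{65}\right) = \frac{3}{65} \approx 0.046154$)
$s = - \frac{1}{42614}$ ($s = \frac{1}{-42614} = - \frac{1}{42614} \approx -2.3466 \cdot 10^{-5}$)
$q{\left(D \right)} = - \frac{3}{65} + D$ ($q{\left(D \right)} = D - \frac{3}{65} = - \frac{3}{65} + D$)
$\left(s + b\right) + q{\left(P{\left(-5 \right)} \right)} = \left(- \frac{1}{42614} - 32062\right) + \left(- \frac{3}{65} + 5 \left(-5\right)\right) = - \frac{1366290069}{42614} - \frac{1628}{65} = - \frac{6836786929}{213070}$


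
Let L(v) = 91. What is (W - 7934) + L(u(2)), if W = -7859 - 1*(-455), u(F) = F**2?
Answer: -15247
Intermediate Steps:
W = -7404 (W = -7859 + 455 = -7404)
(W - 7934) + L(u(2)) = (-7404 - 7934) + 91 = -15338 + 91 = -15247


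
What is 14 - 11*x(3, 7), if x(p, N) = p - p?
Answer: 14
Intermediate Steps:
x(p, N) = 0
14 - 11*x(3, 7) = 14 - 11*0 = 14 + 0 = 14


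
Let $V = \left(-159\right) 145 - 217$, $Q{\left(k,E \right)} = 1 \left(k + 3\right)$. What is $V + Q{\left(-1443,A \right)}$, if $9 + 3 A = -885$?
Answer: $-24712$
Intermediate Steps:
$A = -298$ ($A = -3 + \frac{1}{3} \left(-885\right) = -3 - 295 = -298$)
$Q{\left(k,E \right)} = 3 + k$ ($Q{\left(k,E \right)} = 1 \left(3 + k\right) = 3 + k$)
$V = -23272$ ($V = -23055 - 217 = -23272$)
$V + Q{\left(-1443,A \right)} = -23272 + \left(3 - 1443\right) = -23272 - 1440 = -24712$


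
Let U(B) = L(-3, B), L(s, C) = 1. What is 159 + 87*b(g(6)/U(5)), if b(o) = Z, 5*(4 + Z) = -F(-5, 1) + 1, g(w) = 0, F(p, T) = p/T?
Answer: -423/5 ≈ -84.600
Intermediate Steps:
U(B) = 1
Z = -14/5 (Z = -4 + (-(-5)/1 + 1)/5 = -4 + (-(-5) + 1)/5 = -4 + (-1*(-5) + 1)/5 = -4 + (5 + 1)/5 = -4 + (1/5)*6 = -4 + 6/5 = -14/5 ≈ -2.8000)
b(o) = -14/5
159 + 87*b(g(6)/U(5)) = 159 + 87*(-14/5) = 159 - 1218/5 = -423/5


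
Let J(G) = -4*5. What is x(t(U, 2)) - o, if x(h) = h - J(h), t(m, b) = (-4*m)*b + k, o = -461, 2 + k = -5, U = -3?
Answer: 498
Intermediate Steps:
k = -7 (k = -2 - 5 = -7)
J(G) = -20
t(m, b) = -7 - 4*b*m (t(m, b) = (-4*m)*b - 7 = -4*b*m - 7 = -7 - 4*b*m)
x(h) = 20 + h (x(h) = h - 1*(-20) = h + 20 = 20 + h)
x(t(U, 2)) - o = (20 + (-7 - 4*2*(-3))) - 1*(-461) = (20 + (-7 + 24)) + 461 = (20 + 17) + 461 = 37 + 461 = 498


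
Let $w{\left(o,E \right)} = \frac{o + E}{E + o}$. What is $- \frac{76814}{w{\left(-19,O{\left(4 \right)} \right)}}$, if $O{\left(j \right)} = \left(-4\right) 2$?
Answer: $-76814$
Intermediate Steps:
$O{\left(j \right)} = -8$
$w{\left(o,E \right)} = 1$ ($w{\left(o,E \right)} = \frac{E + o}{E + o} = 1$)
$- \frac{76814}{w{\left(-19,O{\left(4 \right)} \right)}} = - \frac{76814}{1} = \left(-76814\right) 1 = -76814$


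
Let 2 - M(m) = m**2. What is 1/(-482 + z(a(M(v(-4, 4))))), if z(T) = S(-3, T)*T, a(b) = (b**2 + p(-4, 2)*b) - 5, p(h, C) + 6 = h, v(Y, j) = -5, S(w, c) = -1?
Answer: -1/1236 ≈ -0.00080906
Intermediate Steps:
p(h, C) = -6 + h
M(m) = 2 - m**2
a(b) = -5 + b**2 - 10*b (a(b) = (b**2 + (-6 - 4)*b) - 5 = (b**2 - 10*b) - 5 = -5 + b**2 - 10*b)
z(T) = -T
1/(-482 + z(a(M(v(-4, 4))))) = 1/(-482 - (-5 + (2 - 1*(-5)**2)**2 - 10*(2 - 1*(-5)**2))) = 1/(-482 - (-5 + (2 - 1*25)**2 - 10*(2 - 1*25))) = 1/(-482 - (-5 + (2 - 25)**2 - 10*(2 - 25))) = 1/(-482 - (-5 + (-23)**2 - 10*(-23))) = 1/(-482 - (-5 + 529 + 230)) = 1/(-482 - 1*754) = 1/(-482 - 754) = 1/(-1236) = -1/1236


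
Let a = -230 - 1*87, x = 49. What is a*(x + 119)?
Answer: -53256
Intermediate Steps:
a = -317 (a = -230 - 87 = -317)
a*(x + 119) = -317*(49 + 119) = -317*168 = -53256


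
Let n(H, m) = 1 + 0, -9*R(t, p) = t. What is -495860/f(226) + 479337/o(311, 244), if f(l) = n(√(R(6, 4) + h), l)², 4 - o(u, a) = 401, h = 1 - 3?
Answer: -197335757/397 ≈ -4.9707e+5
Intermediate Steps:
h = -2
o(u, a) = -397 (o(u, a) = 4 - 1*401 = 4 - 401 = -397)
R(t, p) = -t/9
n(H, m) = 1
f(l) = 1 (f(l) = 1² = 1)
-495860/f(226) + 479337/o(311, 244) = -495860/1 + 479337/(-397) = -495860*1 + 479337*(-1/397) = -495860 - 479337/397 = -197335757/397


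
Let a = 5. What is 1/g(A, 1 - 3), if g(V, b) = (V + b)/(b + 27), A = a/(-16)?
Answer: -400/37 ≈ -10.811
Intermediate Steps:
A = -5/16 (A = 5/(-16) = 5*(-1/16) = -5/16 ≈ -0.31250)
g(V, b) = (V + b)/(27 + b)
1/g(A, 1 - 3) = 1/((-5/16 + (1 - 3))/(27 + (1 - 3))) = 1/((-5/16 - 2)/(27 - 2)) = 1/(-37/16/25) = 1/((1/25)*(-37/16)) = 1/(-37/400) = -400/37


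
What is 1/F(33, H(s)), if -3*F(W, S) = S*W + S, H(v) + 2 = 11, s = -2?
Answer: -1/102 ≈ -0.0098039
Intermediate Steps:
H(v) = 9 (H(v) = -2 + 11 = 9)
F(W, S) = -S/3 - S*W/3 (F(W, S) = -(S*W + S)/3 = -(S + S*W)/3 = -S/3 - S*W/3)
1/F(33, H(s)) = 1/(-⅓*9*(1 + 33)) = 1/(-⅓*9*34) = 1/(-102) = -1/102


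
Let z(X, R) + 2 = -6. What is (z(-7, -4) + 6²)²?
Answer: 784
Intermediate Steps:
z(X, R) = -8 (z(X, R) = -2 - 6 = -8)
(z(-7, -4) + 6²)² = (-8 + 6²)² = (-8 + 36)² = 28² = 784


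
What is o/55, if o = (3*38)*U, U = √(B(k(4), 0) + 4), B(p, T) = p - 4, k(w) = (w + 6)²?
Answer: 228/11 ≈ 20.727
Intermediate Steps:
k(w) = (6 + w)²
B(p, T) = -4 + p
U = 10 (U = √((-4 + (6 + 4)²) + 4) = √((-4 + 10²) + 4) = √((-4 + 100) + 4) = √(96 + 4) = √100 = 10)
o = 1140 (o = (3*38)*10 = 114*10 = 1140)
o/55 = 1140/55 = 1140*(1/55) = 228/11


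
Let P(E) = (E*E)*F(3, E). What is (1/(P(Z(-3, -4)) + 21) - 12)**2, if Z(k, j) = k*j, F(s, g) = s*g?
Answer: 3901126681/27092025 ≈ 144.00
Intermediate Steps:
F(s, g) = g*s
Z(k, j) = j*k
P(E) = 3*E**3 (P(E) = (E*E)*(E*3) = E**2*(3*E) = 3*E**3)
(1/(P(Z(-3, -4)) + 21) - 12)**2 = (1/(3*(-4*(-3))**3 + 21) - 12)**2 = (1/(3*12**3 + 21) - 12)**2 = (1/(3*1728 + 21) - 12)**2 = (1/(5184 + 21) - 12)**2 = (1/5205 - 12)**2 = (-62459/5205)**2 = 3901126681/27092025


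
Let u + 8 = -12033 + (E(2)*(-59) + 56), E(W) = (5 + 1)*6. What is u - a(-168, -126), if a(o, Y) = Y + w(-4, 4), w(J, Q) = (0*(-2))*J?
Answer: -13983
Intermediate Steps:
E(W) = 36 (E(W) = 6*6 = 36)
w(J, Q) = 0 (w(J, Q) = 0*J = 0)
a(o, Y) = Y (a(o, Y) = Y + 0 = Y)
u = -14109 (u = -8 + (-12033 + (36*(-59) + 56)) = -8 + (-12033 + (-2124 + 56)) = -8 + (-12033 - 2068) = -8 - 14101 = -14109)
u - a(-168, -126) = -14109 - 1*(-126) = -14109 + 126 = -13983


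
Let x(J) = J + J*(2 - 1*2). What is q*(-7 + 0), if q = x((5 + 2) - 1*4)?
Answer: -21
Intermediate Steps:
x(J) = J (x(J) = J + J*(2 - 2) = J + J*0 = J + 0 = J)
q = 3 (q = (5 + 2) - 1*4 = 7 - 4 = 3)
q*(-7 + 0) = 3*(-7 + 0) = 3*(-7) = -21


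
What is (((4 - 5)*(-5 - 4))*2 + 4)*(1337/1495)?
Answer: 29414/1495 ≈ 19.675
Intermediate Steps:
(((4 - 5)*(-5 - 4))*2 + 4)*(1337/1495) = (-1*(-9)*2 + 4)*(1337*(1/1495)) = (9*2 + 4)*(1337/1495) = (18 + 4)*(1337/1495) = 22*(1337/1495) = 29414/1495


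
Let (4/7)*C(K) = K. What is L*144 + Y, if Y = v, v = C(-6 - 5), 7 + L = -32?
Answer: -22541/4 ≈ -5635.3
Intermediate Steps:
L = -39 (L = -7 - 32 = -39)
C(K) = 7*K/4
v = -77/4 (v = 7*(-6 - 5)/4 = (7/4)*(-11) = -77/4 ≈ -19.250)
Y = -77/4 ≈ -19.250
L*144 + Y = -39*144 - 77/4 = -5616 - 77/4 = -22541/4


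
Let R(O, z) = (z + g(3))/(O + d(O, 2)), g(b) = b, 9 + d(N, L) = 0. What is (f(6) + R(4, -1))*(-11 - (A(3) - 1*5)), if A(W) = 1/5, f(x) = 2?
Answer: -248/25 ≈ -9.9200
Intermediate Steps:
d(N, L) = -9 (d(N, L) = -9 + 0 = -9)
A(W) = 1/5
R(O, z) = (3 + z)/(-9 + O) (R(O, z) = (z + 3)/(O - 9) = (3 + z)/(-9 + O))
(f(6) + R(4, -1))*(-11 - (A(3) - 1*5)) = (2 + (3 - 1)/(-9 + 4))*(-11 - (1/5 - 1*5)) = (2 + 2/(-5))*(-11 - (1/5 - 5)) = (2 - 1/5*2)*(-11 - 1*(-24/5)) = (2 - 2/5)*(-11 + 24/5) = (8/5)*(-31/5) = -248/25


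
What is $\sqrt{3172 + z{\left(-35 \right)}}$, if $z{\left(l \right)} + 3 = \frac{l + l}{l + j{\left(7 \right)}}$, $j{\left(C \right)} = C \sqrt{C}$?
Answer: $\frac{\sqrt{15855 - 3169 \sqrt{7}}}{\sqrt{5 - \sqrt{7}}} \approx 56.332$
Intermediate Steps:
$j{\left(C \right)} = C^{\frac{3}{2}}$
$z{\left(l \right)} = -3 + \frac{2 l}{l + 7 \sqrt{7}}$ ($z{\left(l \right)} = -3 + \frac{l + l}{l + 7^{\frac{3}{2}}} = -3 + \frac{2 l}{l + 7 \sqrt{7}}$)
$\sqrt{3172 + z{\left(-35 \right)}} = \sqrt{3172 + \frac{\left(-1\right) \left(-35\right) - 21 \sqrt{7}}{-35 + 7 \sqrt{7}}} = \sqrt{3172 + \frac{35 - 21 \sqrt{7}}{-35 + 7 \sqrt{7}}}$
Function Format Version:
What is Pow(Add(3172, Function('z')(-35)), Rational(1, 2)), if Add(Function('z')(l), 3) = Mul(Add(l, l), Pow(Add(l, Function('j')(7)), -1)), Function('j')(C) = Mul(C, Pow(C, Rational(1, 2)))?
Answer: Mul(Pow(Add(5, Mul(-1, Pow(7, Rational(1, 2)))), Rational(-1, 2)), Pow(Add(15855, Mul(-3169, Pow(7, Rational(1, 2)))), Rational(1, 2))) ≈ 56.332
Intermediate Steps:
Function('j')(C) = Pow(C, Rational(3, 2))
Function('z')(l) = Add(-3, Mul(2, l, Pow(Add(l, Mul(7, Pow(7, Rational(1, 2)))), -1))) (Function('z')(l) = Add(-3, Mul(Add(l, l), Pow(Add(l, Pow(7, Rational(3, 2))), -1))) = Add(-3, Mul(Mul(2, l), Pow(Add(l, Mul(7, Pow(7, Rational(1, 2)))), -1))) = Add(-3, Mul(2, l, Pow(Add(l, Mul(7, Pow(7, Rational(1, 2)))), -1))))
Pow(Add(3172, Function('z')(-35)), Rational(1, 2)) = Pow(Add(3172, Mul(Pow(Add(-35, Mul(7, Pow(7, Rational(1, 2)))), -1), Add(Mul(-1, -35), Mul(-21, Pow(7, Rational(1, 2)))))), Rational(1, 2)) = Pow(Add(3172, Mul(Pow(Add(-35, Mul(7, Pow(7, Rational(1, 2)))), -1), Add(35, Mul(-21, Pow(7, Rational(1, 2)))))), Rational(1, 2))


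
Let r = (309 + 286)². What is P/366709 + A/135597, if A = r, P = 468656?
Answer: 27624643051/7103520039 ≈ 3.8889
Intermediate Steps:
r = 354025 (r = 595² = 354025)
A = 354025
P/366709 + A/135597 = 468656/366709 + 354025/135597 = 468656*(1/366709) + 354025*(1/135597) = 468656/366709 + 50575/19371 = 27624643051/7103520039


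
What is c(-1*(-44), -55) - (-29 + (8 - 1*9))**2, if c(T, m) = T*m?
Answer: -3320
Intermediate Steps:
c(-1*(-44), -55) - (-29 + (8 - 1*9))**2 = -1*(-44)*(-55) - (-29 + (8 - 1*9))**2 = 44*(-55) - (-29 + (8 - 9))**2 = -2420 - (-29 - 1)**2 = -2420 - 1*(-30)**2 = -2420 - 1*900 = -2420 - 900 = -3320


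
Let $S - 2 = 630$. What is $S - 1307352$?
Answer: $-1306720$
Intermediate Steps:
$S = 632$ ($S = 2 + 630 = 632$)
$S - 1307352 = 632 - 1307352 = -1306720$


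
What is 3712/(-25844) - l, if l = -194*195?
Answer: 244418702/6461 ≈ 37830.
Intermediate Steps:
l = -37830
3712/(-25844) - l = 3712/(-25844) - 1*(-37830) = 3712*(-1/25844) + 37830 = -928/6461 + 37830 = 244418702/6461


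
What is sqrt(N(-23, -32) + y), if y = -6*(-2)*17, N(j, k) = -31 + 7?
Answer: 6*sqrt(5) ≈ 13.416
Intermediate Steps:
N(j, k) = -24
y = 204 (y = 12*17 = 204)
sqrt(N(-23, -32) + y) = sqrt(-24 + 204) = sqrt(180) = 6*sqrt(5)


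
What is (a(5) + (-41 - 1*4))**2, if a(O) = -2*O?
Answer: 3025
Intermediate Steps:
(a(5) + (-41 - 1*4))**2 = (-2*5 + (-41 - 1*4))**2 = (-10 + (-41 - 4))**2 = (-10 - 45)**2 = (-55)**2 = 3025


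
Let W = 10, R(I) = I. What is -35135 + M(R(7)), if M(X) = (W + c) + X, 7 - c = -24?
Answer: -35087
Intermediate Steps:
c = 31 (c = 7 - 1*(-24) = 7 + 24 = 31)
M(X) = 41 + X (M(X) = (10 + 31) + X = 41 + X)
-35135 + M(R(7)) = -35135 + (41 + 7) = -35135 + 48 = -35087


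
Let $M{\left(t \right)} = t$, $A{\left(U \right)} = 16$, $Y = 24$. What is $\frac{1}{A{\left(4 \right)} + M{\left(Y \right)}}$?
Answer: $\frac{1}{40} \approx 0.025$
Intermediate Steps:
$\frac{1}{A{\left(4 \right)} + M{\left(Y \right)}} = \frac{1}{16 + 24} = \frac{1}{40}$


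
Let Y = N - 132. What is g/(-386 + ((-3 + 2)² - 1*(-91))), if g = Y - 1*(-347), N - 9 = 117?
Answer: -341/294 ≈ -1.1599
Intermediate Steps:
N = 126 (N = 9 + 117 = 126)
Y = -6 (Y = 126 - 132 = -6)
g = 341 (g = -6 - 1*(-347) = -6 + 347 = 341)
g/(-386 + ((-3 + 2)² - 1*(-91))) = 341/(-386 + ((-3 + 2)² - 1*(-91))) = 341/(-386 + ((-1)² + 91)) = 341/(-386 + (1 + 91)) = 341/(-386 + 92) = 341/(-294) = 341*(-1/294) = -341/294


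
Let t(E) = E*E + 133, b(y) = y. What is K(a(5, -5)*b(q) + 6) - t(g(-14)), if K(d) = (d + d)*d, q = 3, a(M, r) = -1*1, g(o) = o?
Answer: -311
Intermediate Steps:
a(M, r) = -1
t(E) = 133 + E² (t(E) = E² + 133 = 133 + E²)
K(d) = 2*d² (K(d) = (2*d)*d = 2*d²)
K(a(5, -5)*b(q) + 6) - t(g(-14)) = 2*(-1*3 + 6)² - (133 + (-14)²) = 2*(-3 + 6)² - (133 + 196) = 2*3² - 1*329 = 2*9 - 329 = 18 - 329 = -311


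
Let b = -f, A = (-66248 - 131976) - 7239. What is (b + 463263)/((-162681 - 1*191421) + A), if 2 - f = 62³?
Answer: -701589/559565 ≈ -1.2538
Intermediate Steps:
f = -238326 (f = 2 - 1*62³ = 2 - 1*238328 = 2 - 238328 = -238326)
A = -205463 (A = -198224 - 7239 = -205463)
b = 238326 (b = -1*(-238326) = 238326)
(b + 463263)/((-162681 - 1*191421) + A) = (238326 + 463263)/((-162681 - 1*191421) - 205463) = 701589/((-162681 - 191421) - 205463) = 701589/(-354102 - 205463) = 701589/(-559565) = 701589*(-1/559565) = -701589/559565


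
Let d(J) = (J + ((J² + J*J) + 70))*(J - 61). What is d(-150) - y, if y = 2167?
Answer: -9480287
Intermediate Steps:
d(J) = (-61 + J)*(70 + J + 2*J²) (d(J) = (J + ((J² + J²) + 70))*(-61 + J) = (J + (2*J² + 70))*(-61 + J) = (J + (70 + 2*J²))*(-61 + J) = (70 + J + 2*J²)*(-61 + J) = (-61 + J)*(70 + J + 2*J²))
d(-150) - y = (-4270 - 121*(-150)² + 2*(-150)³ + 9*(-150)) - 1*2167 = (-4270 - 121*22500 + 2*(-3375000) - 1350) - 2167 = (-4270 - 2722500 - 6750000 - 1350) - 2167 = -9478120 - 2167 = -9480287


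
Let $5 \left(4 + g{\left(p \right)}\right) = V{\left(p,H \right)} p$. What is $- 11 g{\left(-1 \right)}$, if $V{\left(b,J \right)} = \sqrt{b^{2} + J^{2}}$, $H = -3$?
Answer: $44 + \frac{11 \sqrt{10}}{5} \approx 50.957$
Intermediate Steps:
$V{\left(b,J \right)} = \sqrt{J^{2} + b^{2}}$
$g{\left(p \right)} = -4 + \frac{p \sqrt{9 + p^{2}}}{5}$ ($g{\left(p \right)} = -4 + \frac{\sqrt{\left(-3\right)^{2} + p^{2}} p}{5} = -4 + \frac{\sqrt{9 + p^{2}} p}{5} = -4 + \frac{p \sqrt{9 + p^{2}}}{5}$)
$- 11 g{\left(-1 \right)} = - 11 \left(-4 + \frac{1}{5} \left(-1\right) \sqrt{9 + \left(-1\right)^{2}}\right) = - 11 \left(-4 + \frac{1}{5} \left(-1\right) \sqrt{9 + 1}\right) = - 11 \left(-4 + \frac{1}{5} \left(-1\right) \sqrt{10}\right) = - 11 \left(-4 - \frac{\sqrt{10}}{5}\right) = 44 + \frac{11 \sqrt{10}}{5}$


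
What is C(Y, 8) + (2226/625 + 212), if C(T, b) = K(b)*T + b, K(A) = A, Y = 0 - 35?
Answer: -35274/625 ≈ -56.438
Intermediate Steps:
Y = -35
C(T, b) = b + T*b (C(T, b) = b*T + b = T*b + b = b + T*b)
C(Y, 8) + (2226/625 + 212) = 8*(1 - 35) + (2226/625 + 212) = 8*(-34) + (2226*(1/625) + 212) = -272 + (2226/625 + 212) = -272 + 134726/625 = -35274/625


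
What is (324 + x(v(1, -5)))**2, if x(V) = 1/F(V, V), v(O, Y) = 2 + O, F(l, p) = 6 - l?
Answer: 946729/9 ≈ 1.0519e+5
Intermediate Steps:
x(V) = 1/(6 - V)
(324 + x(v(1, -5)))**2 = (324 - 1/(-6 + (2 + 1)))**2 = (324 - 1/(-6 + 3))**2 = (324 - 1/(-3))**2 = (324 - 1*(-1/3))**2 = (324 + 1/3)**2 = (973/3)**2 = 946729/9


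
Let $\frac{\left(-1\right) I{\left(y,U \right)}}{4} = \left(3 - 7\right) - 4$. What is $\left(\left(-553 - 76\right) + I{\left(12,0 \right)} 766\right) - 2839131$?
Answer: $-2815248$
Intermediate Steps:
$I{\left(y,U \right)} = 32$ ($I{\left(y,U \right)} = - 4 \left(\left(3 - 7\right) - 4\right) = - 4 \left(-4 - 4\right) = \left(-4\right) \left(-8\right) = 32$)
$\left(\left(-553 - 76\right) + I{\left(12,0 \right)} 766\right) - 2839131 = \left(\left(-553 - 76\right) + 32 \cdot 766\right) - 2839131 = \left(\left(-553 - 76\right) + 24512\right) - 2839131 = \left(-629 + 24512\right) - 2839131 = 23883 - 2839131 = -2815248$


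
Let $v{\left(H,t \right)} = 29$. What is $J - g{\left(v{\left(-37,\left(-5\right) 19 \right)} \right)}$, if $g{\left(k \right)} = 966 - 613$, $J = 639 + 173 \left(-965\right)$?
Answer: $-166659$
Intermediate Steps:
$J = -166306$ ($J = 639 - 166945 = -166306$)
$g{\left(k \right)} = 353$
$J - g{\left(v{\left(-37,\left(-5\right) 19 \right)} \right)} = -166306 - 353 = -166659$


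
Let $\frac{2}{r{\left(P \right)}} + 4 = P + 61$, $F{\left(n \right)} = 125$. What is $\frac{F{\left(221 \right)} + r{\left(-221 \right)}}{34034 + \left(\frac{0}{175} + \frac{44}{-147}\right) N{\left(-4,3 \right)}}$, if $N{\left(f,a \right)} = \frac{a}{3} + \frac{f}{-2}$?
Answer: $\frac{502201}{136745004} \approx 0.0036725$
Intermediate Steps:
$N{\left(f,a \right)} = - \frac{f}{2} + \frac{a}{3}$ ($N{\left(f,a \right)} = a \frac{1}{3} + f \left(- \frac{1}{2}\right) = \frac{a}{3} - \frac{f}{2} = - \frac{f}{2} + \frac{a}{3}$)
$r{\left(P \right)} = \frac{2}{57 + P}$ ($r{\left(P \right)} = \frac{2}{-4 + \left(P + 61\right)} = \frac{2}{-4 + \left(61 + P\right)} = \frac{2}{57 + P}$)
$\frac{F{\left(221 \right)} + r{\left(-221 \right)}}{34034 + \left(\frac{0}{175} + \frac{44}{-147}\right) N{\left(-4,3 \right)}} = \frac{125 + \frac{2}{57 - 221}}{34034 + \left(\frac{0}{175} + \frac{44}{-147}\right) \left(\left(- \frac{1}{2}\right) \left(-4\right) + \frac{1}{3} \cdot 3\right)} = \frac{125 + \frac{2}{-164}}{34034 + \left(0 \cdot \frac{1}{175} + 44 \left(- \frac{1}{147}\right)\right) \left(2 + 1\right)} = \frac{125 + 2 \left(- \frac{1}{164}\right)}{34034 + \left(0 - \frac{44}{147}\right) 3} = \frac{125 - \frac{1}{82}}{34034 - \frac{44}{49}} = \frac{10249}{82 \left(34034 - \frac{44}{49}\right)} = \frac{10249}{82 \cdot \frac{1667622}{49}} = \frac{10249}{82} \cdot \frac{49}{1667622} = \frac{502201}{136745004}$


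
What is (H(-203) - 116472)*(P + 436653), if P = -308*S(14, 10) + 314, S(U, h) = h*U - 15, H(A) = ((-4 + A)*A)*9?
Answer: 104285587839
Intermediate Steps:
H(A) = 9*A*(-4 + A) (H(A) = (A*(-4 + A))*9 = 9*A*(-4 + A))
S(U, h) = -15 + U*h (S(U, h) = U*h - 15 = -15 + U*h)
P = -38186 (P = -308*(-15 + 14*10) + 314 = -308*(-15 + 140) + 314 = -308*125 + 314 = -38500 + 314 = -38186)
(H(-203) - 116472)*(P + 436653) = (9*(-203)*(-4 - 203) - 116472)*(-38186 + 436653) = (9*(-203)*(-207) - 116472)*398467 = (378189 - 116472)*398467 = 261717*398467 = 104285587839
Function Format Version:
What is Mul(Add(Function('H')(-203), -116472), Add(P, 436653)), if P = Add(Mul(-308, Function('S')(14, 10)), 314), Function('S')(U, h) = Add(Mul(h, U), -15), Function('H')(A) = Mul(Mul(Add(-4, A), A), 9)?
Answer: 104285587839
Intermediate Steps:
Function('H')(A) = Mul(9, A, Add(-4, A)) (Function('H')(A) = Mul(Mul(A, Add(-4, A)), 9) = Mul(9, A, Add(-4, A)))
Function('S')(U, h) = Add(-15, Mul(U, h)) (Function('S')(U, h) = Add(Mul(U, h), -15) = Add(-15, Mul(U, h)))
P = -38186 (P = Add(Mul(-308, Add(-15, Mul(14, 10))), 314) = Add(Mul(-308, Add(-15, 140)), 314) = Add(Mul(-308, 125), 314) = Add(-38500, 314) = -38186)
Mul(Add(Function('H')(-203), -116472), Add(P, 436653)) = Mul(Add(Mul(9, -203, Add(-4, -203)), -116472), Add(-38186, 436653)) = Mul(Add(Mul(9, -203, -207), -116472), 398467) = Mul(Add(378189, -116472), 398467) = Mul(261717, 398467) = 104285587839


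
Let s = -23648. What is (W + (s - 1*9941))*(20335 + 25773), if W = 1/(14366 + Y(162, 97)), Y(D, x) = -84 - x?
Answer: -21968616020112/14185 ≈ -1.5487e+9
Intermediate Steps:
W = 1/14185 (W = 1/(14366 + (-84 - 1*97)) = 1/(14366 + (-84 - 97)) = 1/(14366 - 181) = 1/14185 ≈ 7.0497e-5)
(W + (s - 1*9941))*(20335 + 25773) = (1/14185 + (-23648 - 1*9941))*(20335 + 25773) = (1/14185 + (-23648 - 9941))*46108 = (1/14185 - 33589)*46108 = -476459964/14185*46108 = -21968616020112/14185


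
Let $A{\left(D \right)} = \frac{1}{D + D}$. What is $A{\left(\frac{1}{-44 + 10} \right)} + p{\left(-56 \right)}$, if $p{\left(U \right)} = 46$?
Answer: $29$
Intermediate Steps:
$A{\left(D \right)} = \frac{1}{2 D}$
$A{\left(\frac{1}{-44 + 10} \right)} + p{\left(-56 \right)} = \frac{1}{2 \frac{1}{-44 + 10}} + 46 = \frac{1}{2 \frac{1}{-34}} + 46 = \frac{1}{2 \left(- \frac{1}{34}\right)} + 46 = \frac{1}{2} \left(-34\right) + 46 = -17 + 46 = 29$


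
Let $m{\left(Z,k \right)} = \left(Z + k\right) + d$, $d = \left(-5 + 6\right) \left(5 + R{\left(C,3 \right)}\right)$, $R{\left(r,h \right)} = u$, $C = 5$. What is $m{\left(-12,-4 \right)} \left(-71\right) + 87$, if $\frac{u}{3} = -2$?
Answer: $1294$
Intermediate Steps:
$u = -6$ ($u = 3 \left(-2\right) = -6$)
$R{\left(r,h \right)} = -6$
$d = -1$ ($d = \left(-5 + 6\right) \left(5 - 6\right) = 1 \left(-1\right) = -1$)
$m{\left(Z,k \right)} = -1 + Z + k$ ($m{\left(Z,k \right)} = \left(Z + k\right) - 1 = -1 + Z + k$)
$m{\left(-12,-4 \right)} \left(-71\right) + 87 = \left(-1 - 12 - 4\right) \left(-71\right) + 87 = \left(-17\right) \left(-71\right) + 87 = 1207 + 87 = 1294$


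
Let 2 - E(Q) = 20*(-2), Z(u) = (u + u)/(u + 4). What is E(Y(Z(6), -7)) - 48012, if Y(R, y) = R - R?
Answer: -47970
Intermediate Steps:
Z(u) = 2*u/(4 + u) (Z(u) = (2*u)/(4 + u) = 2*u/(4 + u))
Y(R, y) = 0
E(Q) = 42 (E(Q) = 2 - 20*(-2) = 2 - 1*(-40) = 2 + 40 = 42)
E(Y(Z(6), -7)) - 48012 = 42 - 48012 = -47970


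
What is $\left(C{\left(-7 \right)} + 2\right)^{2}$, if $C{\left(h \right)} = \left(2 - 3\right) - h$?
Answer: $64$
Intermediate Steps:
$C{\left(h \right)} = -1 - h$ ($C{\left(h \right)} = \left(2 - 3\right) - h = -1 - h$)
$\left(C{\left(-7 \right)} + 2\right)^{2} = \left(\left(-1 - -7\right) + 2\right)^{2} = \left(\left(-1 + 7\right) + 2\right)^{2} = \left(6 + 2\right)^{2} = 8^{2} = 64$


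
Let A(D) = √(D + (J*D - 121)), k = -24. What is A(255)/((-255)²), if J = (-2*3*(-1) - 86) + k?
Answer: I*√26386/65025 ≈ 0.0024981*I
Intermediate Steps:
J = -104 (J = (-2*3*(-1) - 86) - 24 = (-6*(-1) - 86) - 24 = (6 - 86) - 24 = -80 - 24 = -104)
A(D) = √(-121 - 103*D) (A(D) = √(D + (-104*D - 121)) = √(D + (-121 - 104*D)) = √(-121 - 103*D))
A(255)/((-255)²) = √(-121 - 103*255)/((-255)²) = √(-121 - 26265)/65025 = √(-26386)*(1/65025) = (I*√26386)*(1/65025) = I*√26386/65025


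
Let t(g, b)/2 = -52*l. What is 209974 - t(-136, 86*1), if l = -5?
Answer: 209454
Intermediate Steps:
t(g, b) = 520 (t(g, b) = 2*(-52*(-5)) = 2*260 = 520)
209974 - t(-136, 86*1) = 209974 - 1*520 = 209974 - 520 = 209454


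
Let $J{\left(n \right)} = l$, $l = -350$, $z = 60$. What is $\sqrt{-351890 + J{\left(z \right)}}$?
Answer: $4 i \sqrt{22015} \approx 593.5 i$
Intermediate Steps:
$J{\left(n \right)} = -350$
$\sqrt{-351890 + J{\left(z \right)}} = \sqrt{-351890 - 350} = \sqrt{-352240} = 4 i \sqrt{22015}$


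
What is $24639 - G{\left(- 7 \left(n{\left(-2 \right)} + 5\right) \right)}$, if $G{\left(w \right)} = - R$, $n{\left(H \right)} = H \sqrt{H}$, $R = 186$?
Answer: $24825$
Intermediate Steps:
$n{\left(H \right)} = H^{\frac{3}{2}}$
$G{\left(w \right)} = -186$ ($G{\left(w \right)} = \left(-1\right) 186 = -186$)
$24639 - G{\left(- 7 \left(n{\left(-2 \right)} + 5\right) \right)} = 24639 - -186 = 24639 + 186 = 24825$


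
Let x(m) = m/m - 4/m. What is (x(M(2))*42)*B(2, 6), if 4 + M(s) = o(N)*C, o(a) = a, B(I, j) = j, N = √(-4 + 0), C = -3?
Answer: 4284/13 - 1512*I/13 ≈ 329.54 - 116.31*I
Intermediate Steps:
N = 2*I (N = √(-4) = 2*I ≈ 2.0*I)
M(s) = -4 - 6*I (M(s) = -4 + (2*I)*(-3) = -4 - 6*I)
x(m) = 1 - 4/m
(x(M(2))*42)*B(2, 6) = (((-4 + (-4 - 6*I))/(-4 - 6*I))*42)*6 = ((((-4 + 6*I)/52)*(-8 - 6*I))*42)*6 = (((-8 - 6*I)*(-4 + 6*I)/52)*42)*6 = (21*(-8 - 6*I)*(-4 + 6*I)/26)*6 = 63*(-8 - 6*I)*(-4 + 6*I)/13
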